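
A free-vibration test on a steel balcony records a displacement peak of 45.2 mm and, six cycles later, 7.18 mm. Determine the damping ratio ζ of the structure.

Logarithmic decrement δ = (1/n)·ln(x₀/x_n) = (1/6)·ln(45.2/7.18) = (1/6)·ln(6.295) = 0.3066.
ζ = δ/√(4π² + δ²) = 0.3066/√(39.48 + 0.0940) = 0.3066/6.291 = 0.04874.

0.0487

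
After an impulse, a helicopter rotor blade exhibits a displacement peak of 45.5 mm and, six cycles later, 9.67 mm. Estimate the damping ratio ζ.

0.0410

Logarithmic decrement δ = (1/n)·ln(x₀/x_n) = (1/6)·ln(45.5/9.67) = (1/6)·ln(4.705) = 0.2581.
ζ = δ/√(4π² + δ²) = 0.2581/√(39.48 + 0.0666) = 0.2581/6.288 = 0.04105.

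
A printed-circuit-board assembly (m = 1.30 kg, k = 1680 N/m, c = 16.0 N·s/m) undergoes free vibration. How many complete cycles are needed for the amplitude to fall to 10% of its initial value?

3 cycles

ζ = c/(2√(km)) = 16.0/(2√(1680 × 1.30)) = 16.0/93.47 = 0.1712.
Logarithmic decrement δ = 2πζ/√(1 − ζ²) = 2π × 0.1712/√(1 − 0.0293) = 1.092.
x_n/x₀ = e^(−nδ) ≤ 0.1; take ln: n ≥ ln(1/0.1)/δ = 2.303/1.092 = 2.109.
So 3 complete cycles are required.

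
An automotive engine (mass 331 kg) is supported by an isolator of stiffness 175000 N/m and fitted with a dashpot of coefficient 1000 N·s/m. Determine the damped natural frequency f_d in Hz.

3.65 Hz

ω_n = √(k/m) = √(175000/331) = 22.99 rad/s.
Critical damping c_c = 2√(k·m) = 2√(175000 × 331) = 15220 N·s/m, so ζ = c/c_c = 1000/15220 = 0.06570.
ω_d = ω_n√(1 − ζ²) = 22.99 × √(1 − 0.00432) = 22.94 rad/s.
f_d = ω_d/(2π) = 3.652 Hz.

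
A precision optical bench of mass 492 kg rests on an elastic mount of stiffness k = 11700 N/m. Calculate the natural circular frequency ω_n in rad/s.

4.88 rad/s

ω_n = √(k/m) = √(11700/492) = √23.78 = 4.877 rad/s.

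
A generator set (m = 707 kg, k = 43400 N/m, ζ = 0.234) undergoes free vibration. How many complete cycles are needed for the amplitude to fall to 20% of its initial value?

2 cycles

Logarithmic decrement δ = 2πζ/√(1 − ζ²) = 2π × 0.2340/√(1 − 0.0548) = 1.512.
x_n/x₀ = e^(−nδ) ≤ 0.2; take ln: n ≥ ln(1/0.2)/δ = 1.609/1.512 = 1.064.
So 2 complete cycles are required.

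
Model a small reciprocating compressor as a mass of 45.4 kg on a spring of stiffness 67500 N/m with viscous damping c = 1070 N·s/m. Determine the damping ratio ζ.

0.306

ω_n = √(k/m) = √(67500/45.4) = 38.56 rad/s.
Critical damping c_c = 2√(k·m) = 2√(67500 × 45.4) = 3501 N·s/m, so ζ = c/c_c = 1070/3501 = 0.3056.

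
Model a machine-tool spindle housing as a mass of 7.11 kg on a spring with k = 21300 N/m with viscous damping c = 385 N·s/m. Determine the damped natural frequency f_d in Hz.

7.57 Hz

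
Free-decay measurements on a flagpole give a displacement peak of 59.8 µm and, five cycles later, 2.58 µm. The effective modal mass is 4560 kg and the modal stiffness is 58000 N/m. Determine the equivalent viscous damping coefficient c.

3240 N·s/m

Logarithmic decrement δ = (1/n)·ln(x₀/x_n) = (1/5)·ln(59.8/2.58) = (1/5)·ln(23.18) = 0.6286.
ζ = δ/√(4π² + δ²) = 0.6286/√(39.48 + 0.395) = 0.6286/6.315 = 0.09955.
c = ζ · 2√(km) = 0.09955 × 2√(58000 × 4560) = 0.09955 × 32530 = 3238 N·s/m.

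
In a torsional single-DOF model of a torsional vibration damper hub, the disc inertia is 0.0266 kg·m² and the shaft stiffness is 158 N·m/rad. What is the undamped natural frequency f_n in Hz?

ω_n = √(k_t/J) = √(158/0.0266) = √5940 = 77.07 rad/s.
f_n = ω_n/(2π) = 77.07/6.283 = 12.27 Hz.

12.3 Hz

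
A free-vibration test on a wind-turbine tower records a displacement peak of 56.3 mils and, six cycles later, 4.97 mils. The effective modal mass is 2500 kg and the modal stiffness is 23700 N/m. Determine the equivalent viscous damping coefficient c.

989 N·s/m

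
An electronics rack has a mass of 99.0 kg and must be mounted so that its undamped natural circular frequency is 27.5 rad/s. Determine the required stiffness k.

k = m·ω_n² = 99.0 × 27.50² = 99.0 × 756.2 = 74870 N/m.

74900 N/m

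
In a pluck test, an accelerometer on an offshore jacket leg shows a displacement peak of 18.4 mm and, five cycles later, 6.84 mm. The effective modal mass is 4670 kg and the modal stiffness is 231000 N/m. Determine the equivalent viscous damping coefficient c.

2070 N·s/m

Logarithmic decrement δ = (1/n)·ln(x₀/x_n) = (1/5)·ln(18.4/6.84) = (1/5)·ln(2.690) = 0.1979.
ζ = δ/√(4π² + δ²) = 0.1979/√(39.48 + 0.0392) = 0.1979/6.286 = 0.03148.
c = ζ · 2√(km) = 0.03148 × 2√(231000 × 4670) = 0.03148 × 65690 = 2068 N·s/m.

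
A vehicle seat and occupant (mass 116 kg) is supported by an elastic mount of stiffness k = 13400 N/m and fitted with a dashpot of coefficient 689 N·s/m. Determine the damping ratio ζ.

ω_n = √(k/m) = √(13400/116) = 10.75 rad/s.
Critical damping c_c = 2√(k·m) = 2√(13400 × 116) = 2494 N·s/m, so ζ = c/c_c = 689/2494 = 0.2763.

0.276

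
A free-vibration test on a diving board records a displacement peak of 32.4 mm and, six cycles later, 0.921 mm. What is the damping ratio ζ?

Logarithmic decrement δ = (1/n)·ln(x₀/x_n) = (1/6)·ln(32.4/0.921) = (1/6)·ln(35.18) = 0.5934.
ζ = δ/√(4π² + δ²) = 0.5934/√(39.48 + 0.352) = 0.5934/6.311 = 0.09403.

0.0940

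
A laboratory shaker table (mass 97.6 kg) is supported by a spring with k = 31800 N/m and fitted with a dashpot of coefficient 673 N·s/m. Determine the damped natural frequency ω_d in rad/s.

17.7 rad/s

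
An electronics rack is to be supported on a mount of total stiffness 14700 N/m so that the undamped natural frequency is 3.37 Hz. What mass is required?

32.8 kg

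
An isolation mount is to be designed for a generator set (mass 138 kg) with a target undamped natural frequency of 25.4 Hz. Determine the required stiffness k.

3510000 N/m

ω_n = 2πf_n = 2π × 25.4 = 159.6 rad/s.
k = m·ω_n² = 138 × 159.6² = 138 × 25470 = 3515000 N/m.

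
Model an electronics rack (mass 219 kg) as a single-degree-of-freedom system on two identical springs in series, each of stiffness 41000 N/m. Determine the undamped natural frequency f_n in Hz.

Series springs: 1/k_eq = 2/41000, so k_eq = 41000/2 = 20500 N/m.
ω_n = √(k_eq/m) = √(20500/219) = √93.61 = 9.675 rad/s.
f_n = ω_n/(2π) = 9.675/6.283 = 1.540 Hz.

1.54 Hz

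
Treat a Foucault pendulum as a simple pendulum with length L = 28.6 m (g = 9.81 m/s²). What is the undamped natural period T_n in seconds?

10.7 s

For a simple pendulum ω_n = √(g/L) = √(9.81/28.6) = √0.3430 = 0.5857 rad/s.
T_n = 2π/ω_n = 6.283/0.5857 = 10.73 s.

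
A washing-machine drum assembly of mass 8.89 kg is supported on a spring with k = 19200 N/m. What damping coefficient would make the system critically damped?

826 N·s/m

c_c = 2√(k·m) = 2√(19200 × 8.89) = 2 × 413.1 = 826.3 N·s/m.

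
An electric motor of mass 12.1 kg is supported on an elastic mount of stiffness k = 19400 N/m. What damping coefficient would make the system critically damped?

c_c = 2√(k·m) = 2√(19400 × 12.1) = 2 × 484.5 = 969.0 N·s/m.

969 N·s/m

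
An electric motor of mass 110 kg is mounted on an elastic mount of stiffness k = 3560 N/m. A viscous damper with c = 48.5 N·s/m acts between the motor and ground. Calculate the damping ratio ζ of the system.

ω_n = √(k/m) = √(3560/110) = 5.689 rad/s.
Critical damping c_c = 2√(k·m) = 2√(3560 × 110) = 1252 N·s/m, so ζ = c/c_c = 48.5/1252 = 0.03875.

0.0388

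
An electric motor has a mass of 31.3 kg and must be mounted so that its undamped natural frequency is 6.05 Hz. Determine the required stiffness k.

45200 N/m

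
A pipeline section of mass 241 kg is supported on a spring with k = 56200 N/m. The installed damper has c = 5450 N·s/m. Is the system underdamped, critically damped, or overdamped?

c_c = 2√(k·m) = 7360 N·s/m; ζ = c/c_c = 5450/7360 = 0.740.
Since ζ < 1 the system is underdamped.

underdamped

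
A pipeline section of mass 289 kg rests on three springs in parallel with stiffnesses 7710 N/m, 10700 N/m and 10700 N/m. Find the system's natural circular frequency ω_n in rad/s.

Parallel springs add: k_eq = 7710 + 10700 + 10700 = 29110 N/m.
ω_n = √(k_eq/m) = √(29110/289) = √100.7 = 10.04 rad/s.

10.0 rad/s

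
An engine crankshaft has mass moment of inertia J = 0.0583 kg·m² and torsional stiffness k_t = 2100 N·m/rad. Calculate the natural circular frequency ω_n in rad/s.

190 rad/s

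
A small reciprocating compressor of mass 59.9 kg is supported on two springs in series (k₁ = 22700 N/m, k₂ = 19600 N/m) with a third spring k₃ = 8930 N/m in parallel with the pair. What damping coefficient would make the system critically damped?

2160 N·s/m

Series pair: k_s = k₁k₂/(k₁+k₂) = (22700)(19600)/(22700 + 19600) = 10520 N/m. In parallel with k₃: k_eq = 10520 + 8930 = 19450 N/m.
c_c = 2√(k_eq·m) = 2√(19450 × 59.9) = 2 × 1079 = 2159 N·s/m.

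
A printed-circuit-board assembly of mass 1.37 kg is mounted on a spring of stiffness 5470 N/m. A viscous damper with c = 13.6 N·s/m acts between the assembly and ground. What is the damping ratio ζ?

ω_n = √(k/m) = √(5470/1.37) = 63.19 rad/s.
Critical damping c_c = 2√(k·m) = 2√(5470 × 1.37) = 173.1 N·s/m, so ζ = c/c_c = 13.6/173.1 = 0.07855.

0.0786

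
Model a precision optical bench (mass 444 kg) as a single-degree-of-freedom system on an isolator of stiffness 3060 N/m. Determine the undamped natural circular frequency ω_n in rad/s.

ω_n = √(k/m) = √(3060/444) = √6.892 = 2.625 rad/s.

2.63 rad/s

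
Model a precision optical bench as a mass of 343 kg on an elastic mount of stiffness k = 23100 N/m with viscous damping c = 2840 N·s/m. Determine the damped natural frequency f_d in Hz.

ω_n = √(k/m) = √(23100/343) = 8.207 rad/s.
Critical damping c_c = 2√(k·m) = 2√(23100 × 343) = 5630 N·s/m, so ζ = c/c_c = 2840/5630 = 0.5045.
ω_d = ω_n√(1 − ζ²) = 8.207 × √(1 − 0.254) = 7.086 rad/s.
f_d = ω_d/(2π) = 1.128 Hz.

1.13 Hz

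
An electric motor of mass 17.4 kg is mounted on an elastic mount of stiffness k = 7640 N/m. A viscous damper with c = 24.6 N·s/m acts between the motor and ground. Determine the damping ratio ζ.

0.0337

ω_n = √(k/m) = √(7640/17.4) = 20.95 rad/s.
Critical damping c_c = 2√(k·m) = 2√(7640 × 17.4) = 729.2 N·s/m, so ζ = c/c_c = 24.6/729.2 = 0.03374.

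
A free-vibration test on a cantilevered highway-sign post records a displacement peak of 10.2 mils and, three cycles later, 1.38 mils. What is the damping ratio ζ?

0.106

Logarithmic decrement δ = (1/n)·ln(x₀/x_n) = (1/3)·ln(10.2/1.38) = (1/3)·ln(7.391) = 0.6668.
ζ = δ/√(4π² + δ²) = 0.6668/√(39.48 + 0.445) = 0.6668/6.318 = 0.1055.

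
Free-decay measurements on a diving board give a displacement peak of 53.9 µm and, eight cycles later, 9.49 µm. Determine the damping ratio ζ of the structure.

0.0345

Logarithmic decrement δ = (1/n)·ln(x₀/x_n) = (1/8)·ln(53.9/9.49) = (1/8)·ln(5.680) = 0.2171.
ζ = δ/√(4π² + δ²) = 0.2171/√(39.48 + 0.0471) = 0.2171/6.287 = 0.03453.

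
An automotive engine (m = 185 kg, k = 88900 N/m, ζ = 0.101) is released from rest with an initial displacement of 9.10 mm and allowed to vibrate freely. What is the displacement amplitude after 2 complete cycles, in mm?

Logarithmic decrement δ = 2πζ/√(1 − ζ²) = 2π × 0.1010/√(1 − 0.0102) = 0.6379.
After n cycles, x_n/x₀ = e^(−nδ), so x_2 = 9.10 × e^(−2 × 0.6379) = 9.10 × 0.2792 = 2.541 mm.

2.54 mm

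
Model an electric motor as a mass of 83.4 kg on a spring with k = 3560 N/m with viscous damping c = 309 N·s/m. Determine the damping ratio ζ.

0.284

ω_n = √(k/m) = √(3560/83.4) = 6.533 rad/s.
Critical damping c_c = 2√(k·m) = 2√(3560 × 83.4) = 1090 N·s/m, so ζ = c/c_c = 309/1090 = 0.2835.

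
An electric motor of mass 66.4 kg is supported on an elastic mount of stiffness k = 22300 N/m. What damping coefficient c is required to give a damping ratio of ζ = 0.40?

c_c = 2√(k·m) = 2√(22300 × 66.4) = 2434 N·s/m.
c = ζ·c_c = 0.40 × 2434 = 973.5 N·s/m.

973 N·s/m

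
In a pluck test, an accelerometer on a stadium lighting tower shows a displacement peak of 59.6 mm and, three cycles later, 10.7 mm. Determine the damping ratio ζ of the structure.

Logarithmic decrement δ = (1/n)·ln(x₀/x_n) = (1/3)·ln(59.6/10.7) = (1/3)·ln(5.570) = 0.5725.
ζ = δ/√(4π² + δ²) = 0.5725/√(39.48 + 0.328) = 0.5725/6.309 = 0.09074.

0.0907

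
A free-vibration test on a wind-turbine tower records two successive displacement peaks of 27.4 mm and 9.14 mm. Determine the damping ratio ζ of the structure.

0.172

Logarithmic decrement δ = (1/n)·ln(x₀/x_n) = (1/1)·ln(27.4/9.14) = (1/1)·ln(2.998) = 1.098.
ζ = δ/√(4π² + δ²) = 1.098/√(39.48 + 1.21) = 1.098/6.378 = 0.1721.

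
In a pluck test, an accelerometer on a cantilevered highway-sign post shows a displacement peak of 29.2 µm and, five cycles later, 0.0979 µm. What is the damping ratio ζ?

0.178

Logarithmic decrement δ = (1/n)·ln(x₀/x_n) = (1/5)·ln(29.2/0.0979) = (1/5)·ln(298.3) = 1.140.
ζ = δ/√(4π² + δ²) = 1.140/√(39.48 + 1.30) = 1.140/6.386 = 0.1785.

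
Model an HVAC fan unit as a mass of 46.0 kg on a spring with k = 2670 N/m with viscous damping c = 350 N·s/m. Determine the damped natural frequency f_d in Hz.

1.05 Hz

ω_n = √(k/m) = √(2670/46.0) = 7.619 rad/s.
Critical damping c_c = 2√(k·m) = 2√(2670 × 46.0) = 700.9 N·s/m, so ζ = c/c_c = 350/700.9 = 0.4993.
ω_d = ω_n√(1 − ζ²) = 7.619 × √(1 − 0.249) = 6.601 rad/s.
f_d = ω_d/(2π) = 1.051 Hz.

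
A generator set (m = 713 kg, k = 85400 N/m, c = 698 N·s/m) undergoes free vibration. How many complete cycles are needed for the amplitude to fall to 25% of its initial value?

5 cycles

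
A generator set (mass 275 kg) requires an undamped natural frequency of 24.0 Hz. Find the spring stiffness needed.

ω_n = 2πf_n = 2π × 24.0 = 150.8 rad/s.
k = m·ω_n² = 275 × 150.8² = 275 × 22740 = 6253000 N/m.

6250000 N/m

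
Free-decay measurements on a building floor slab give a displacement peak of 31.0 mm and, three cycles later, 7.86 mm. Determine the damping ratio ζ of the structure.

Logarithmic decrement δ = (1/n)·ln(x₀/x_n) = (1/3)·ln(31.0/7.86) = (1/3)·ln(3.944) = 0.4574.
ζ = δ/√(4π² + δ²) = 0.4574/√(39.48 + 0.209) = 0.4574/6.300 = 0.07261.

0.0726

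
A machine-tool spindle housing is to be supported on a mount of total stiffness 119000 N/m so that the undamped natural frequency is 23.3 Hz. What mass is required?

5.55 kg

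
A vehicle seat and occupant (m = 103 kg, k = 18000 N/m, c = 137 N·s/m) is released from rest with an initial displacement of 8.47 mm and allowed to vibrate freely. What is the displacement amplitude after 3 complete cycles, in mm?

3.28 mm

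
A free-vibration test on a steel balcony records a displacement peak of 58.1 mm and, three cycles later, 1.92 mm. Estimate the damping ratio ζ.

0.178

Logarithmic decrement δ = (1/n)·ln(x₀/x_n) = (1/3)·ln(58.1/1.92) = (1/3)·ln(30.26) = 1.137.
ζ = δ/√(4π² + δ²) = 1.137/√(39.48 + 1.29) = 1.137/6.385 = 0.1780.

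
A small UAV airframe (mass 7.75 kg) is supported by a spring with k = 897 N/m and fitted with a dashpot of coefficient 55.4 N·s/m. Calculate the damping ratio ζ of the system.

ω_n = √(k/m) = √(897.0/7.75) = 10.76 rad/s.
Critical damping c_c = 2√(k·m) = 2√(897.0 × 7.75) = 166.8 N·s/m, so ζ = c/c_c = 55.4/166.8 = 0.3322.

0.332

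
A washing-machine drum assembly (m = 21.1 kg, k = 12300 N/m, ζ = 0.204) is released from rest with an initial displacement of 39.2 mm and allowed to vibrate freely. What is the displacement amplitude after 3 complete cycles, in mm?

Logarithmic decrement δ = 2πζ/√(1 − ζ²) = 2π × 0.2040/√(1 − 0.0416) = 1.309.
After n cycles, x_n/x₀ = e^(−nδ), so x_3 = 39.2 × e^(−3 × 1.309) = 39.2 × 0.01968 = 0.7716 mm.

0.772 mm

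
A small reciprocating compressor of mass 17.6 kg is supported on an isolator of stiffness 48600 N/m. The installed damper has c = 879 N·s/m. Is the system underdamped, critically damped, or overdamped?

underdamped

c_c = 2√(k·m) = 1850 N·s/m; ζ = c/c_c = 879/1850 = 0.475.
Since ζ < 1 the system is underdamped.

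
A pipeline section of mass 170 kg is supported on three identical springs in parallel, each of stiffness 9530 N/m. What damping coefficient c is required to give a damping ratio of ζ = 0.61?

2690 N·s/m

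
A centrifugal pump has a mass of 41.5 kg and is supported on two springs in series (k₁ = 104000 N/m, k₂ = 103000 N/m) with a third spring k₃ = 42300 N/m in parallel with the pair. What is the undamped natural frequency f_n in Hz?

7.58 Hz

Series pair: k_s = k₁k₂/(k₁+k₂) = (104000)(103000)/(104000 + 103000) = 51750 N/m. In parallel with k₃: k_eq = 51750 + 42300 = 94050 N/m.
ω_n = √(k_eq/m) = √(94050/41.5) = √2266 = 47.60 rad/s.
f_n = ω_n/(2π) = 47.60/6.283 = 7.577 Hz.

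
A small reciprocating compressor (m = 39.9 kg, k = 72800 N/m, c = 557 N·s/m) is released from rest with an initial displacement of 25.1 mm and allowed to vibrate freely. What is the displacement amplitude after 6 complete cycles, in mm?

0.0487 mm

ζ = c/(2√(km)) = 557/(2√(72800 × 39.9)) = 557/3409 = 0.1634.
Logarithmic decrement δ = 2πζ/√(1 − ζ²) = 2π × 0.1634/√(1 − 0.0267) = 1.041.
After n cycles, x_n/x₀ = e^(−nδ), so x_6 = 25.1 × e^(−6 × 1.041) = 25.1 × 0.001942 = 0.04873 mm.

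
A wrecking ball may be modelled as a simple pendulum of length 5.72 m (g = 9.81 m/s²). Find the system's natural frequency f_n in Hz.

0.208 Hz

For a simple pendulum ω_n = √(g/L) = √(9.81/5.72) = √1.715 = 1.310 rad/s.
f_n = ω_n/(2π) = 1.310/6.283 = 0.2084 Hz.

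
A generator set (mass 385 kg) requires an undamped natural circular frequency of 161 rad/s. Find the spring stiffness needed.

9980000 N/m

k = m·ω_n² = 385 × 161.0² = 385 × 25920 = 9980000 N/m.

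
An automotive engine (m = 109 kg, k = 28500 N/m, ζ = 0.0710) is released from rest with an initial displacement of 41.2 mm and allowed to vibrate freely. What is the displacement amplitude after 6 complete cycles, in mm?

Logarithmic decrement δ = 2πζ/√(1 − ζ²) = 2π × 0.07100/√(1 − 0.00504) = 0.4472.
After n cycles, x_n/x₀ = e^(−nδ), so x_6 = 41.2 × e^(−6 × 0.4472) = 41.2 × 0.06833 = 2.815 mm.

2.82 mm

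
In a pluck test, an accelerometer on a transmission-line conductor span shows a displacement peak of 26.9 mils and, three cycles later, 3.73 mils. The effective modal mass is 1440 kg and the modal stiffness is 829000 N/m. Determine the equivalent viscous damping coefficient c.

Logarithmic decrement δ = (1/n)·ln(x₀/x_n) = (1/3)·ln(26.9/3.73) = (1/3)·ln(7.212) = 0.6586.
ζ = δ/√(4π² + δ²) = 0.6586/√(39.48 + 0.434) = 0.6586/6.318 = 0.1042.
c = ζ · 2√(km) = 0.1042 × 2√(829000 × 1440) = 0.1042 × 69100 = 7203 N·s/m.

7200 N·s/m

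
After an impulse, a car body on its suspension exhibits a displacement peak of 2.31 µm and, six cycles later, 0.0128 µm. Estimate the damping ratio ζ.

0.137

Logarithmic decrement δ = (1/n)·ln(x₀/x_n) = (1/6)·ln(2.31/0.0128) = (1/6)·ln(180.5) = 0.8659.
ζ = δ/√(4π² + δ²) = 0.8659/√(39.48 + 0.750) = 0.8659/6.343 = 0.1365.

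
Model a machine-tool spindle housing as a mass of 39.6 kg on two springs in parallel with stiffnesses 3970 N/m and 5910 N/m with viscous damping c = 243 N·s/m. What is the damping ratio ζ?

Parallel springs add: k_eq = 3970 + 5910 = 9880 N/m.
ω_n = √(k_eq/m) = √(9880/39.6) = 15.80 rad/s.
Critical damping c_c = 2√(k_eq·m) = 2√(9880 × 39.6) = 1251 N·s/m, so ζ = c/c_c = 243/1251 = 0.1942.

0.194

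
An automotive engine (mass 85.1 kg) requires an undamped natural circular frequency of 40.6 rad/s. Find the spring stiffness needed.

140000 N/m

k = m·ω_n² = 85.1 × 40.60² = 85.1 × 1648 = 140300 N/m.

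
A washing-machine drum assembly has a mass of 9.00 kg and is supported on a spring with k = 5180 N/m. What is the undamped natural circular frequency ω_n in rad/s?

ω_n = √(k/m) = √(5180/9.00) = √575.6 = 23.99 rad/s.

24.0 rad/s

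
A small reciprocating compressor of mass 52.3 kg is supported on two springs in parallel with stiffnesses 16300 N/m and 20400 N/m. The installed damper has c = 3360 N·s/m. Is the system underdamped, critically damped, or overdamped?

Parallel springs add: k_eq = 16300 + 20400 = 36700 N/m.
c_c = 2√(k_eq·m) = 2771 N·s/m; ζ = c/c_c = 3360/2771 = 1.21.
Since ζ > 1 the system is overdamped.

overdamped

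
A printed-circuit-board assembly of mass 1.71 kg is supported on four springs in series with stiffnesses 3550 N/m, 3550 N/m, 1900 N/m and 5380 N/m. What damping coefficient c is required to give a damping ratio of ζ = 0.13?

Series springs: 1/k_eq = 1/3550 + 1/3550 + 1/1900 + 1/5380 = 0.001276, so k_eq = 784.0 N/m.
c_c = 2√(k_eq·m) = 2√(784.0 × 1.71) = 73.23 N·s/m.
c = ζ·c_c = 0.13 × 73.23 = 9.520 N·s/m.

9.52 N·s/m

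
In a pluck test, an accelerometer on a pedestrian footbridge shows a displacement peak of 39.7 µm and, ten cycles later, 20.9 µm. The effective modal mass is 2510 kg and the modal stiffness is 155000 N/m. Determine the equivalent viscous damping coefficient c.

403 N·s/m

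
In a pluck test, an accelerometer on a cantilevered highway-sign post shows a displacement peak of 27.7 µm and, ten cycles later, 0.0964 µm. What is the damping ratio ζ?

Logarithmic decrement δ = (1/n)·ln(x₀/x_n) = (1/10)·ln(27.7/0.0964) = (1/10)·ln(287.3) = 0.5661.
ζ = δ/√(4π² + δ²) = 0.5661/√(39.48 + 0.320) = 0.5661/6.309 = 0.08973.

0.0897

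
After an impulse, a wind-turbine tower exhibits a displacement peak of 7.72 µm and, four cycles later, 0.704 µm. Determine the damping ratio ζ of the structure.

0.0949

Logarithmic decrement δ = (1/n)·ln(x₀/x_n) = (1/4)·ln(7.72/0.704) = (1/4)·ln(10.97) = 0.5987.
ζ = δ/√(4π² + δ²) = 0.5987/√(39.48 + 0.358) = 0.5987/6.312 = 0.09486.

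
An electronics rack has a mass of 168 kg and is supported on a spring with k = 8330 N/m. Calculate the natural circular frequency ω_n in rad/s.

7.04 rad/s

ω_n = √(k/m) = √(8330/168) = √49.58 = 7.042 rad/s.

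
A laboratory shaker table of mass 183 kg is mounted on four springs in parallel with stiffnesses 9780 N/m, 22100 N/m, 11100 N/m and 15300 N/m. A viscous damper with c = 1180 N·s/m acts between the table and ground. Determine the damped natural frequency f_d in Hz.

2.79 Hz

Parallel springs add: k_eq = 9780 + 22100 + 11100 + 15300 = 58280 N/m.
ω_n = √(k_eq/m) = √(58280/183) = 17.85 rad/s.
Critical damping c_c = 2√(k_eq·m) = 2√(58280 × 183) = 6532 N·s/m, so ζ = c/c_c = 1180/6532 = 0.1807.
ω_d = ω_n√(1 − ζ²) = 17.85 × √(1 − 0.0326) = 17.55 rad/s.
f_d = ω_d/(2π) = 2.794 Hz.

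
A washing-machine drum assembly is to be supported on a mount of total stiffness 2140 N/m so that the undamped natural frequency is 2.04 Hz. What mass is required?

13.0 kg

ω_n = 2πf_n = 2π × 2.04 = 12.82 rad/s.
m = k/ω_n² = 2140/12.82² = 2140/164.3 = 13.03 kg.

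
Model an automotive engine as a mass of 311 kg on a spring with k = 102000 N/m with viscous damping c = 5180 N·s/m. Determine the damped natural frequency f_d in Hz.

2.56 Hz

ω_n = √(k/m) = √(102000/311) = 18.11 rad/s.
Critical damping c_c = 2√(k·m) = 2√(102000 × 311) = 11260 N·s/m, so ζ = c/c_c = 5180/11260 = 0.4599.
ω_d = ω_n√(1 − ζ²) = 18.11 × √(1 − 0.211) = 16.08 rad/s.
f_d = ω_d/(2π) = 2.559 Hz.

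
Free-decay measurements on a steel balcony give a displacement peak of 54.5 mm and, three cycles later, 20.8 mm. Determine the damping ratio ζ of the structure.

0.0510

Logarithmic decrement δ = (1/n)·ln(x₀/x_n) = (1/3)·ln(54.5/20.8) = (1/3)·ln(2.620) = 0.3211.
ζ = δ/√(4π² + δ²) = 0.3211/√(39.48 + 0.103) = 0.3211/6.291 = 0.05104.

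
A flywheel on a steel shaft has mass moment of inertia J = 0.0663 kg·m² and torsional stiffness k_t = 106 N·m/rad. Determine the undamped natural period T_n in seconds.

ω_n = √(k_t/J) = √(106/0.0663) = √1599 = 39.98 rad/s.
T_n = 2π/ω_n = 6.283/39.98 = 0.1571 s.

0.157 s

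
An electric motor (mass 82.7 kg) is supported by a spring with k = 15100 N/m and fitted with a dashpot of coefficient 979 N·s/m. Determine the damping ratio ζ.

ω_n = √(k/m) = √(15100/82.7) = 13.51 rad/s.
Critical damping c_c = 2√(k·m) = 2√(15100 × 82.7) = 2235 N·s/m, so ζ = c/c_c = 979/2235 = 0.4380.

0.438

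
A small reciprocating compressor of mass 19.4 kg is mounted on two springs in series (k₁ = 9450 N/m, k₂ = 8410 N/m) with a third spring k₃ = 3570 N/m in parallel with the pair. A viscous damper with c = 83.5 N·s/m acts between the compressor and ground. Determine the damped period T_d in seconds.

Series pair: k_s = k₁k₂/(k₁+k₂) = (9450)(8410)/(9450 + 8410) = 4450 N/m. In parallel with k₃: k_eq = 4450 + 3570 = 8020 N/m.
ω_n = √(k_eq/m) = √(8020/19.4) = 20.33 rad/s.
Critical damping c_c = 2√(k_eq·m) = 2√(8020 × 19.4) = 788.9 N·s/m, so ζ = c/c_c = 83.5/788.9 = 0.1058.
ω_d = ω_n√(1 − ζ²) = 20.33 × √(1 − 0.0112) = 20.22 rad/s.
T_d = 2π/ω_d = 0.3108 s.

0.311 s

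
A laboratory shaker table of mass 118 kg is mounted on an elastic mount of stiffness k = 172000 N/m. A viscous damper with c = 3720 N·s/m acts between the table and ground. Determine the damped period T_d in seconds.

ω_n = √(k/m) = √(172000/118) = 38.18 rad/s.
Critical damping c_c = 2√(k·m) = 2√(172000 × 118) = 9010 N·s/m, so ζ = c/c_c = 3720/9010 = 0.4129.
ω_d = ω_n√(1 − ζ²) = 38.18 × √(1 − 0.170) = 34.77 rad/s.
T_d = 2π/ω_d = 0.1807 s.

0.181 s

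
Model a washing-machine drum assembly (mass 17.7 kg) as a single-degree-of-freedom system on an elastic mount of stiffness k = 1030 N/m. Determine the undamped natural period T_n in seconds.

ω_n = √(k/m) = √(1030/17.7) = √58.19 = 7.628 rad/s.
T_n = 2π/ω_n = 6.283/7.628 = 0.8237 s.

0.824 s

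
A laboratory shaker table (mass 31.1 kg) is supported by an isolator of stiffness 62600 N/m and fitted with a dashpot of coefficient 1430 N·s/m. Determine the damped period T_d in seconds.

ω_n = √(k/m) = √(62600/31.1) = 44.86 rad/s.
Critical damping c_c = 2√(k·m) = 2√(62600 × 31.1) = 2791 N·s/m, so ζ = c/c_c = 1430/2791 = 0.5124.
ω_d = ω_n√(1 − ζ²) = 44.86 × √(1 − 0.263) = 38.53 rad/s.
T_d = 2π/ω_d = 0.1631 s.

0.163 s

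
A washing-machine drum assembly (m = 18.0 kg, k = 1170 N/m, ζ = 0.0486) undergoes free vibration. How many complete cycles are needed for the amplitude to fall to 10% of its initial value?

8 cycles

Logarithmic decrement δ = 2πζ/√(1 − ζ²) = 2π × 0.04860/√(1 − 0.00236) = 0.3057.
x_n/x₀ = e^(−nδ) ≤ 0.1; take ln: n ≥ ln(1/0.1)/δ = 2.303/0.3057 = 7.532.
So 8 complete cycles are required.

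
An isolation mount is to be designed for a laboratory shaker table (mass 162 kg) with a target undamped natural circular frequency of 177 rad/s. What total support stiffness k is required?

k = m·ω_n² = 162 × 177.0² = 162 × 31330 = 5075000 N/m.

5080000 N/m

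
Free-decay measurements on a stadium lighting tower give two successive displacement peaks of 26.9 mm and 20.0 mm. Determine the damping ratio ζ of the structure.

Logarithmic decrement δ = (1/n)·ln(x₀/x_n) = (1/1)·ln(26.9/20.0) = (1/1)·ln(1.345) = 0.2964.
ζ = δ/√(4π² + δ²) = 0.2964/√(39.48 + 0.0878) = 0.2964/6.290 = 0.04712.

0.0471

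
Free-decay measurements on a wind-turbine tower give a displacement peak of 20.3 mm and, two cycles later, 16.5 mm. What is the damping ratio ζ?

0.0165

Logarithmic decrement δ = (1/n)·ln(x₀/x_n) = (1/2)·ln(20.3/16.5) = (1/2)·ln(1.230) = 0.1036.
ζ = δ/√(4π² + δ²) = 0.1036/√(39.48 + 0.0107) = 0.1036/6.284 = 0.01649.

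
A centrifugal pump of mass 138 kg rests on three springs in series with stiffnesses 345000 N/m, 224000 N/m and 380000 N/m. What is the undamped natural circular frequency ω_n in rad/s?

26.9 rad/s

Series springs: 1/k_eq = 1/345000 + 1/224000 + 1/380000 = 9.994×10^-6, so k_eq = 100100 N/m.
ω_n = √(k_eq/m) = √(100100/138) = √725.0 = 26.93 rad/s.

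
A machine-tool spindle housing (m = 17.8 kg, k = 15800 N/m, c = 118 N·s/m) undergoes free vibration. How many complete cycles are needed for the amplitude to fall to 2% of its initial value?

6 cycles

ζ = c/(2√(km)) = 118/(2√(15800 × 17.8)) = 118/1061 = 0.1113.
Logarithmic decrement δ = 2πζ/√(1 − ζ²) = 2π × 0.1113/√(1 − 0.0124) = 0.7034.
x_n/x₀ = e^(−nδ) ≤ 0.02; take ln: n ≥ ln(1/0.02)/δ = 3.912/0.7034 = 5.562.
So 6 complete cycles are required.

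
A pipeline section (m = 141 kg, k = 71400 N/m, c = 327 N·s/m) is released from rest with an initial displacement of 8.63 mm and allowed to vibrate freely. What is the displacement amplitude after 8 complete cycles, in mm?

0.645 mm

ζ = c/(2√(km)) = 327/(2√(71400 × 141)) = 327/6346 = 0.05153.
Logarithmic decrement δ = 2πζ/√(1 − ζ²) = 2π × 0.05153/√(1 − 0.00266) = 0.3242.
After n cycles, x_n/x₀ = e^(−nδ), so x_8 = 8.63 × e^(−8 × 0.3242) = 8.63 × 0.07475 = 0.6451 mm.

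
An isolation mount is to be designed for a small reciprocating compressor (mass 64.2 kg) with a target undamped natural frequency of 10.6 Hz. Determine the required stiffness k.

ω_n = 2πf_n = 2π × 10.6 = 66.60 rad/s.
k = m·ω_n² = 64.2 × 66.60² = 64.2 × 4436 = 284800 N/m.

285000 N/m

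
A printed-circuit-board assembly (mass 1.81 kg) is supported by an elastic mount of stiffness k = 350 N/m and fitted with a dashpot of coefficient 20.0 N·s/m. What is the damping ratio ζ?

0.397

ω_n = √(k/m) = √(350.0/1.81) = 13.91 rad/s.
Critical damping c_c = 2√(k·m) = 2√(350.0 × 1.81) = 50.34 N·s/m, so ζ = c/c_c = 20.0/50.34 = 0.3973.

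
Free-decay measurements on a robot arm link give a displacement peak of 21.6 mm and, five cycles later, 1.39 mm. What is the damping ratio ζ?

Logarithmic decrement δ = (1/n)·ln(x₀/x_n) = (1/5)·ln(21.6/1.39) = (1/5)·ln(15.54) = 0.5487.
ζ = δ/√(4π² + δ²) = 0.5487/√(39.48 + 0.301) = 0.5487/6.307 = 0.08699.

0.0870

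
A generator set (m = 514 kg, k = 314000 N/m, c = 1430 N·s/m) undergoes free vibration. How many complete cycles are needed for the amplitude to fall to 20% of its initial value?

ζ = c/(2√(km)) = 1430/(2√(314000 × 514)) = 1430/25410 = 0.05628.
Logarithmic decrement δ = 2πζ/√(1 − ζ²) = 2π × 0.05628/√(1 − 0.00317) = 0.3542.
x_n/x₀ = e^(−nδ) ≤ 0.2; take ln: n ≥ ln(1/0.2)/δ = 1.609/0.3542 = 4.544.
So 5 complete cycles are required.

5 cycles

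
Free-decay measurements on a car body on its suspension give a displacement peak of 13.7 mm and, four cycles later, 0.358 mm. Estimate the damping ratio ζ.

Logarithmic decrement δ = (1/n)·ln(x₀/x_n) = (1/4)·ln(13.7/0.358) = (1/4)·ln(38.27) = 0.9112.
ζ = δ/√(4π² + δ²) = 0.9112/√(39.48 + 0.830) = 0.9112/6.349 = 0.1435.

0.144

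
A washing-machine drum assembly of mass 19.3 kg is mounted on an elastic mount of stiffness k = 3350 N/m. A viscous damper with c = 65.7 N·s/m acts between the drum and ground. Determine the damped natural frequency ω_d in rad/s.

13.1 rad/s

ω_n = √(k/m) = √(3350/19.3) = 13.17 rad/s.
Critical damping c_c = 2√(k·m) = 2√(3350 × 19.3) = 508.5 N·s/m, so ζ = c/c_c = 65.7/508.5 = 0.1292.
ω_d = ω_n√(1 − ζ²) = 13.17 × √(1 − 0.0167) = 13.06 rad/s.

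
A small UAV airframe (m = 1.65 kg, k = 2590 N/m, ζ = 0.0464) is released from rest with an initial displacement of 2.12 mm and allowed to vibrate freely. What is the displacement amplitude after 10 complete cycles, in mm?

0.115 mm

Logarithmic decrement δ = 2πζ/√(1 − ζ²) = 2π × 0.04640/√(1 − 0.00215) = 0.2919.
After n cycles, x_n/x₀ = e^(−nδ), so x_10 = 2.12 × e^(−10 × 0.2919) = 2.12 × 0.05401 = 0.1145 mm.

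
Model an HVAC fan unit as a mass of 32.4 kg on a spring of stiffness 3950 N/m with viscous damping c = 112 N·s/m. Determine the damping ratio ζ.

0.157

ω_n = √(k/m) = √(3950/32.4) = 11.04 rad/s.
Critical damping c_c = 2√(k·m) = 2√(3950 × 32.4) = 715.5 N·s/m, so ζ = c/c_c = 112/715.5 = 0.1565.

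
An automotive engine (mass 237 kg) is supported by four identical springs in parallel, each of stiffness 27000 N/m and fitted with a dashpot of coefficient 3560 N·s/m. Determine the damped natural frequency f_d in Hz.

Parallel springs add: k_eq = 4 × 27000 = 108000 N/m.
ω_n = √(k_eq/m) = √(108000/237) = 21.35 rad/s.
Critical damping c_c = 2√(k_eq·m) = 2√(108000 × 237) = 10120 N·s/m, so ζ = c/c_c = 3560/10120 = 0.3518.
ω_d = ω_n√(1 − ζ²) = 21.35 × √(1 − 0.124) = 19.98 rad/s.
f_d = ω_d/(2π) = 3.180 Hz.

3.18 Hz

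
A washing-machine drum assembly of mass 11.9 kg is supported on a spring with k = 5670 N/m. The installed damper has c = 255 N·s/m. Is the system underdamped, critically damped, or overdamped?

underdamped

c_c = 2√(k·m) = 519.5 N·s/m; ζ = c/c_c = 255/519.5 = 0.491.
Since ζ < 1 the system is underdamped.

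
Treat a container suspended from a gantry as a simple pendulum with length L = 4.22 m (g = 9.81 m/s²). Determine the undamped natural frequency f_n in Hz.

For a simple pendulum ω_n = √(g/L) = √(9.81/4.22) = √2.325 = 1.525 rad/s.
f_n = ω_n/(2π) = 1.525/6.283 = 0.2427 Hz.

0.243 Hz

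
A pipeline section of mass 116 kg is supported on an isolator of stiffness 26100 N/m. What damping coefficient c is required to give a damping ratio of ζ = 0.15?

522 N·s/m

c_c = 2√(k·m) = 2√(26100 × 116) = 3480 N·s/m.
c = ζ·c_c = 0.15 × 3480 = 522.0 N·s/m.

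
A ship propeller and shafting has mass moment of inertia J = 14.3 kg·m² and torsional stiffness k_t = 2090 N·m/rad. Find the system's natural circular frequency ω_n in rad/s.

ω_n = √(k_t/J) = √(2090/14.3) = √146.2 = 12.09 rad/s.

12.1 rad/s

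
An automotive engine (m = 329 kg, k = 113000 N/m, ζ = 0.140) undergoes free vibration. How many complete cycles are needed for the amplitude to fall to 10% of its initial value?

Logarithmic decrement δ = 2πζ/√(1 − ζ²) = 2π × 0.1400/√(1 − 0.0196) = 0.8884.
x_n/x₀ = e^(−nδ) ≤ 0.1; take ln: n ≥ ln(1/0.1)/δ = 2.303/0.8884 = 2.592.
So 3 complete cycles are required.

3 cycles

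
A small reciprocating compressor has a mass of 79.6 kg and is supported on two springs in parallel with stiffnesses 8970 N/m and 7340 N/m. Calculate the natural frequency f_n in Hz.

Parallel springs add: k_eq = 8970 + 7340 = 16310 N/m.
ω_n = √(k_eq/m) = √(16310/79.6) = √204.9 = 14.31 rad/s.
f_n = ω_n/(2π) = 14.31/6.283 = 2.278 Hz.

2.28 Hz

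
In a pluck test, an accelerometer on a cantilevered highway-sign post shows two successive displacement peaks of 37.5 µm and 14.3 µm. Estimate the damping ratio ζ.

Logarithmic decrement δ = (1/n)·ln(x₀/x_n) = (1/1)·ln(37.5/14.3) = (1/1)·ln(2.622) = 0.9641.
ζ = δ/√(4π² + δ²) = 0.9641/√(39.48 + 0.929) = 0.9641/6.357 = 0.1517.

0.152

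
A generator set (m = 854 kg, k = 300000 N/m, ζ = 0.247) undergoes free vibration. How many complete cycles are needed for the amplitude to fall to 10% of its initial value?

2 cycles

Logarithmic decrement δ = 2πζ/√(1 − ζ²) = 2π × 0.2470/√(1 − 0.0610) = 1.602.
x_n/x₀ = e^(−nδ) ≤ 0.1; take ln: n ≥ ln(1/0.1)/δ = 2.303/1.602 = 1.438.
So 2 complete cycles are required.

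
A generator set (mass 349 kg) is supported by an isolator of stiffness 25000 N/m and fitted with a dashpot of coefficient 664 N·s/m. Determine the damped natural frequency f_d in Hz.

1.34 Hz

ω_n = √(k/m) = √(25000/349) = 8.464 rad/s.
Critical damping c_c = 2√(k·m) = 2√(25000 × 349) = 5908 N·s/m, so ζ = c/c_c = 664/5908 = 0.1124.
ω_d = ω_n√(1 − ζ²) = 8.464 × √(1 − 0.0126) = 8.410 rad/s.
f_d = ω_d/(2π) = 1.338 Hz.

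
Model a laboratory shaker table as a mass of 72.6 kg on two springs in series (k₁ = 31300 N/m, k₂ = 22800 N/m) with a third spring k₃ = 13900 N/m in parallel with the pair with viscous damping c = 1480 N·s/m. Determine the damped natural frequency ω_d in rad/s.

16.4 rad/s

Series pair: k_s = k₁k₂/(k₁+k₂) = (31300)(22800)/(31300 + 22800) = 13190 N/m. In parallel with k₃: k_eq = 13190 + 13900 = 27090 N/m.
ω_n = √(k_eq/m) = √(27090/72.6) = 19.32 rad/s.
Critical damping c_c = 2√(k_eq·m) = 2√(27090 × 72.6) = 2805 N·s/m, so ζ = c/c_c = 1480/2805 = 0.5277.
ω_d = ω_n√(1 − ζ²) = 19.32 × √(1 − 0.278) = 16.41 rad/s.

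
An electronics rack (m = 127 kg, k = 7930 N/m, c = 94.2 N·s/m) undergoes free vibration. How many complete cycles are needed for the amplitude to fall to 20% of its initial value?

ζ = c/(2√(km)) = 94.2/(2√(7930 × 127)) = 94.2/2007 = 0.04693.
Logarithmic decrement δ = 2πζ/√(1 − ζ²) = 2π × 0.04693/√(1 − 0.00220) = 0.2952.
x_n/x₀ = e^(−nδ) ≤ 0.2; take ln: n ≥ ln(1/0.2)/δ = 1.609/0.2952 = 5.452.
So 6 complete cycles are required.

6 cycles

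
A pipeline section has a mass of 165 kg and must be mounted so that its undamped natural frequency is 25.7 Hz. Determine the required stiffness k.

4300000 N/m

ω_n = 2πf_n = 2π × 25.7 = 161.5 rad/s.
k = m·ω_n² = 165 × 161.5² = 165 × 26080 = 4302000 N/m.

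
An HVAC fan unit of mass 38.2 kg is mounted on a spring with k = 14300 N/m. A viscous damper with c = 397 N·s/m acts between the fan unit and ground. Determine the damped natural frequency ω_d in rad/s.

ω_n = √(k/m) = √(14300/38.2) = 19.35 rad/s.
Critical damping c_c = 2√(k·m) = 2√(14300 × 38.2) = 1478 N·s/m, so ζ = c/c_c = 397/1478 = 0.2686.
ω_d = ω_n√(1 − ζ²) = 19.35 × √(1 − 0.0721) = 18.64 rad/s.

18.6 rad/s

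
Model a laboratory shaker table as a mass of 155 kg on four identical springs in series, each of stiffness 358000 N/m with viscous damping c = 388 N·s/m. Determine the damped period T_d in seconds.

Series springs: 1/k_eq = 4/358000, so k_eq = 358000/4 = 89500 N/m.
ω_n = √(k_eq/m) = √(89500/155) = 24.03 rad/s.
Critical damping c_c = 2√(k_eq·m) = 2√(89500 × 155) = 7449 N·s/m, so ζ = c/c_c = 388/7449 = 0.05209.
ω_d = ω_n√(1 − ζ²) = 24.03 × √(1 − 0.00271) = 24.00 rad/s.
T_d = 2π/ω_d = 0.2618 s.

0.262 s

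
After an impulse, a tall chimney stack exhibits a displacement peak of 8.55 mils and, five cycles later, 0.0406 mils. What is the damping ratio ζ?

0.168

Logarithmic decrement δ = (1/n)·ln(x₀/x_n) = (1/5)·ln(8.55/0.0406) = (1/5)·ln(210.6) = 1.070.
ζ = δ/√(4π² + δ²) = 1.070/√(39.48 + 1.14) = 1.070/6.374 = 0.1679.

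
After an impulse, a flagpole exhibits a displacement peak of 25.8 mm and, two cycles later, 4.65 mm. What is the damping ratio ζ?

Logarithmic decrement δ = (1/n)·ln(x₀/x_n) = (1/2)·ln(25.8/4.65) = (1/2)·ln(5.548) = 0.8568.
ζ = δ/√(4π² + δ²) = 0.8568/√(39.48 + 0.734) = 0.8568/6.341 = 0.1351.

0.135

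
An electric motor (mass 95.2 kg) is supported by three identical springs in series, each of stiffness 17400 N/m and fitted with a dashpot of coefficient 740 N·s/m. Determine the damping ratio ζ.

0.498

Series springs: 1/k_eq = 3/17400, so k_eq = 17400/3 = 5800 N/m.
ω_n = √(k_eq/m) = √(5800/95.2) = 7.805 rad/s.
Critical damping c_c = 2√(k_eq·m) = 2√(5800 × 95.2) = 1486 N·s/m, so ζ = c/c_c = 740/1486 = 0.4979.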